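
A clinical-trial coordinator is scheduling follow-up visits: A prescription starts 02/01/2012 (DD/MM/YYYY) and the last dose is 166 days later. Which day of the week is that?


Start: 2012-01-02 (Monday)
Step 1 - find target date: add 166 days
  2012-01-02 + 166 days = 2012-06-16
Step 2 - day of week:
  166 mod 7 = 5
  Monday + 5 days -> Saturday
Result: Saturday (2012-06-16)

Saturday


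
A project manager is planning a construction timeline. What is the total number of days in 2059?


Year: 2059
Check leap year rules:
Divisible by 4? No
2059 is not a leap year
Days: 365

365


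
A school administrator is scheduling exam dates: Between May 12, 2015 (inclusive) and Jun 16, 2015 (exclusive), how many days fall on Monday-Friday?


Start: 2015-05-12 (Tuesday)
End (exclusive): 2015-06-16 (Tuesday)
Total calendar days: 35
Full weeks: 35 // 7 = 5 -> 25 weekdays
Remaining 0 days starting on Tuesday:
Total business days: 25 + 0 = 25

25


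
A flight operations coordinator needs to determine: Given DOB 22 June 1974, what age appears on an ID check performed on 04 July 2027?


Birth: 1974-06-22
Reference: 2027-07-04
Year difference: 2027 - 1974 = 53
Has birthday (06-22) occurred by 07-04? Yes
Age in full years: 53

53


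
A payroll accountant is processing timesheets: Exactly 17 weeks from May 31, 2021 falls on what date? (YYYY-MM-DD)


Start: 2021-05-31
Weeks to add: 17
Convert to days: 17 x 7 = 119 days
Add 119 days to 2021-05-31
Result: 2021-09-27

2021-09-27


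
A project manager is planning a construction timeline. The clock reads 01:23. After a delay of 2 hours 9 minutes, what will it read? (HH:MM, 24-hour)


Start time: 01:23
Adding: 2 hours 9 minutes
Minutes: 23 + 9 = 32
Hours: 1 + 2 + 0 = 3
Result: 03:32

03:32


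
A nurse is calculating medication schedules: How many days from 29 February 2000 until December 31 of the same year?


Start: February 29, 2000
End: December 31, 2000
Days left in February: 0
March: 31
April: 30
May: 31
June: 30
... plus remaining months
Sum of remaining months: 306
Total: 0 + 306 = 306

306


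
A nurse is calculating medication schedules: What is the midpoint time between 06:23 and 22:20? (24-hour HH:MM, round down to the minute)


Start time: 06:23 = 383 minutes from midnight
End time: 22:20 = 1340 minutes from midnight
Sum: 383 + 1340 = 1723
Midpoint: 1723 / 2 = 861 minutes
Convert: 861 / 60 = 14 hours, 21 minutes
Result: 14:21

14:21


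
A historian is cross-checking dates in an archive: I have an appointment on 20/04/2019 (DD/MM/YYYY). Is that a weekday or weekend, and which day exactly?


Date: 2019-04-20
January 1, 2019 is a Tuesday
Day of year: 110
Offset from Jan 1: 109 days
109 mod 7 = 4
Result: Saturday

Saturday


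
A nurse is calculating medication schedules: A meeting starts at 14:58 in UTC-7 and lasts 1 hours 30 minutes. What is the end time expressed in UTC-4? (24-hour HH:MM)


Start: 14:58 in UTC-7
Step 1 - add duration:
  minutes: 58 + 30 = 88 (carry 1h)
  hours: 14 + 1 + 1 = 16
  end in UTC-7: 16:28
Step 2 - convert UTC-7 -> UTC-4:
  offset difference: -4 - (-7) = 3 hours
  16 + (3) = 19 -> mod 24 = 19
Result: 19:28 in UTC-4

19:28


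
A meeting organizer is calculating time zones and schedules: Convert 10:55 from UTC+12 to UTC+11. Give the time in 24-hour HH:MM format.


Local time: 10:55 at UTC+12 (offset 12h)
Target zone: UTC+11 (offset 11h)
Difference: 11 - (12) = -1 hours
Calculation: 10 + (-1) = 9
Result: 09:55

09:55


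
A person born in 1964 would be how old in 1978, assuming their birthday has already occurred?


Birth year: 1964
Current year: 1978
Age = current year - birth year
Age = 1978 - 1964 = 14

14


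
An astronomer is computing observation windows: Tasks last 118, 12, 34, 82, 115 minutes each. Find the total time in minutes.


Durations: 118, 12, 34, 82, 115
Running sum: 118
+ 12 = 130
+ 34 = 164
+ 82 = 246
+ 115 = 361
Total duration: 361 minutes
That is 6 hours and 1 minutes

361


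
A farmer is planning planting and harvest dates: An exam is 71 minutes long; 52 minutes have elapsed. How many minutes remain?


Total budget: 71 minutes
Time used: 52 minutes
Remaining: 71 - 52 = 19 minutes
Percent used: 73.2%
Percent remaining: 26.8%

19


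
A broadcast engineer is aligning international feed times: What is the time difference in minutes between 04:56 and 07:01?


Start time: 04:56 = 296 minutes from midnight
End time: 07:01 = 421 minutes from midnight
Difference: 421 - 296 = 125 minutes
That is 2 hours and 5 minutes

125


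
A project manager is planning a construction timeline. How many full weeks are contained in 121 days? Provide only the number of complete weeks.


Total days: 121
Days per week: 7
Division: 121 / 7 = 17 remainder 2
Complete weeks: 17
Remaining days: 2

17


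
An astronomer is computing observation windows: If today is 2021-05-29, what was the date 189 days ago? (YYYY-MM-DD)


Start: 2021-05-29
Subtracting 189 days
Days already passed in May: 29
After going back through May: 160 more days to subtract
April 2021: 30 days, 130 remaining
March 2021: 31 days, 99 remaining
February 2021: 28 days, 71 remaining
January 2021: 31 days, 40 remaining
Result: 2020-11-21

2020-11-21


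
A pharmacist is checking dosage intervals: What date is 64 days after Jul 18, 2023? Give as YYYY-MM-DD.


Start: 2023-07-18
Adding 64 days
Days remaining in July: 13
After July: 51 days still to add
August 2023: 31 days, 20 remaining
September 2023 has 30 days, need 20
Result: 2023-09-20

2023-09-20


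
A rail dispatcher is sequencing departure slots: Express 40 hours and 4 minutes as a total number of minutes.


Hours: 40
Extra minutes: 4
Minutes per hour: 60
Hours to minutes: 40 x 60 = 2400
Total: 2400 + 4 = 2404

2404


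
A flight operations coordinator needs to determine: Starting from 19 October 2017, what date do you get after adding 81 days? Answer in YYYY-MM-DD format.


Start: 2017-10-19
Adding 81 days
Days remaining in October: 12
After October: 69 days still to add
November 2017: 30 days, 39 remaining
December 2017: 31 days, 8 remaining
January 2018 has 31 days, need 8
Result: 2018-01-08

2018-01-08


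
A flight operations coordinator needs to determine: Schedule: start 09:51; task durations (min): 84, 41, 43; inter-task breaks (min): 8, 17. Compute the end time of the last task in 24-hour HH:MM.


Start: 09:51 = 591 min from midnight
  after task 1 (84 min): 11:15
  after break (8 min): 11:23
  after task 2 (41 min): 12:04
  after break (17 min): 12:21
  after task 3 (43 min): 13:04
Total elapsed: 193 minutes
End time: 13:04

13:04


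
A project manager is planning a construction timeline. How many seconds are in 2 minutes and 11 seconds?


Minutes: 2
Extra seconds: 11
Seconds per minute: 60
Minutes to seconds: 2 x 60 = 120
Total: 120 + 11 = 131

131


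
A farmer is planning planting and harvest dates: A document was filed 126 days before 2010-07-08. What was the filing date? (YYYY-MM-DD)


Start: 2010-07-08
Subtracting 126 days
Days already passed in July: 8
After going back through July: 118 more days to subtract
June 2010: 30 days, 88 remaining
May 2010: 31 days, 57 remaining
April 2010: 30 days, 27 remaining
March 2010 has 31 days, need 27
Result: 2010-03-04

2010-03-04


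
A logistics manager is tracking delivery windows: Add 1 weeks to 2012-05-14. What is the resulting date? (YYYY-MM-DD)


Start: 2012-05-14
Weeks to add: 1
Convert to days: 1 x 7 = 7 days
Add 7 days to 2012-05-14
Result: 2012-05-21

2012-05-21


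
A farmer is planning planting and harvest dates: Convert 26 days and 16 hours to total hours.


Days: 26
Extra hours: 16
Hours per day: 24
Days to hours: 26 x 24 = 624
Total: 624 + 16 = 640

640


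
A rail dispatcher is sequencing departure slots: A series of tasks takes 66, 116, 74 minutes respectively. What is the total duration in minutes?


Durations: 66, 116, 74
Running sum: 66
+ 116 = 182
+ 74 = 256
Total duration: 256 minutes
That is 4 hours and 16 minutes

256


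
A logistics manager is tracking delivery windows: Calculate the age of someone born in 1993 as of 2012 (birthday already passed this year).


Birth year: 1993
Current year: 2012
Age = current year - birth year
Age = 2012 - 1993 = 19

19


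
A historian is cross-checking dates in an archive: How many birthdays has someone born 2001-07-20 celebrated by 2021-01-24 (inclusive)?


Birth: 2001-07-20
Reference: 2021-01-24
Year difference: 2021 - 2001 = 20
Has birthday (07-20) occurred by 01-24? No
Birthday not yet reached this year -> subtract 1
Age in full years: 19

19


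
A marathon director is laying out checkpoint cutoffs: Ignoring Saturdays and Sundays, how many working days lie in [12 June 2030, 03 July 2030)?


Start: 2030-06-12 (Wednesday)
End (exclusive): 2030-07-03 (Wednesday)
Total calendar days: 21
Full weeks: 21 // 7 = 3 -> 15 weekdays
Remaining 0 days starting on Wednesday:
Total business days: 15 + 0 = 15

15


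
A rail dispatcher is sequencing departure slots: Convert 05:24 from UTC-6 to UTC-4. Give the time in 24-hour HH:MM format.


Local time: 05:24 at UTC-6 (offset -6h)
Target zone: UTC-4 (offset -4h)
Difference: -4 - (-6) = 2 hours
Calculation: 5 + (2) = 7
Result: 07:24

07:24


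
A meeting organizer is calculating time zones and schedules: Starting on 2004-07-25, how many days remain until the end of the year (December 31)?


Start: July 25, 2004
End: December 31, 2004
Days left in July: 6
August: 31
September: 30
October: 31
November: 30
... plus remaining months
Sum of remaining months: 153
Total: 6 + 153 = 159

159


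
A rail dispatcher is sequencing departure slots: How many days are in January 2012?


Month: January
Year: 2012
January is a 31-day month
Total: 31 days

31


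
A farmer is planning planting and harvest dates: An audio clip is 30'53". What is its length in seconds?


Minutes: 30
Seconds: 53
Convert minutes to seconds: 30 x 60 = 1800
Add remaining seconds: 1800 + 53 = 1853

1853


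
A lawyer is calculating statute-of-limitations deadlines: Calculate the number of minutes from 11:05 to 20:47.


Start time: 11:05 = 665 minutes from midnight
End time: 20:47 = 1247 minutes from midnight
Difference: 1247 - 665 = 582 minutes
That is 9 hours and 42 minutes

582


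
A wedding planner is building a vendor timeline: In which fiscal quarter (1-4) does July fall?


Month: July (month 7)
Q1: January-March (months 1-3)
Q2: April-June (months 4-6)
Q3: July-September (months 7-9)
Q4: October-December (months 10-12)
Month 7 falls in Q3

3


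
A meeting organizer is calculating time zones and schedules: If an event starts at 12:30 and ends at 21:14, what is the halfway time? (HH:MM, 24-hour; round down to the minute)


Start time: 12:30 = 750 minutes from midnight
End time: 21:14 = 1274 minutes from midnight
Sum: 750 + 1274 = 2024
Midpoint: 2024 / 2 = 1012 minutes
Convert: 1012 / 60 = 16 hours, 52 minutes
Result: 16:52

16:52


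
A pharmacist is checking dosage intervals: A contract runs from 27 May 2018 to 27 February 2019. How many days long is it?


Start date: 2018-05-27
End date: 2019-02-27
May 2018: +5 days
Jun 2018: +30 days
Jul 2018: +31 days
... (7 more months)
Total: 276 days

276


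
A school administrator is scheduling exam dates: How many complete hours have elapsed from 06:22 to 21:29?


Start: 06:22
End: 21:29
Hour difference: 21 - 6 = 15 hours
Minute difference: 29 - 22 = 7 minutes
Total minutes: 907
Complete hours: 907 / 60 = 15 (remainder 7)

15


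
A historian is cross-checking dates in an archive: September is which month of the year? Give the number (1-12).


Calendar month order:
8. August
9. September <--
10. October
September is month number 9

9


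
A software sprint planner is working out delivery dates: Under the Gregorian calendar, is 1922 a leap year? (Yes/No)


Year: 1922
Divisible by 4? 1922 / 4 = 480.5 -> No
Not divisible by 4, so NOT a leap year

No


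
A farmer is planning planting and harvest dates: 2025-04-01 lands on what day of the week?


Date: 2025-04-01
January 1, 2025 is a Wednesday
Day of year: 91
Offset from Jan 1: 90 days
90 mod 7 = 6
Result: Tuesday

Tuesday


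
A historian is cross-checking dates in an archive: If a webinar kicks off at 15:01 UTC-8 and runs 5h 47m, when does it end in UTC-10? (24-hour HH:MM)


Start: 15:01 in UTC-8
Step 1 - add duration:
  minutes: 1 + 47 = 48
  hours: 15 + 5 + 0 = 20
  end in UTC-8: 20:48
Step 2 - convert UTC-8 -> UTC-10:
  offset difference: -10 - (-8) = -2 hours
  20 + (-2) = 18 -> mod 24 = 18
Result: 18:48 in UTC-10

18:48


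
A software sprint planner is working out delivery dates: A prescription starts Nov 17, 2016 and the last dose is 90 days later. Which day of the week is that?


Start: 2016-11-17 (Thursday)
Step 1 - find target date: add 90 days
  2016-11-17 + 90 days = 2017-02-15
Step 2 - day of week:
  90 mod 7 = 6
  Thursday + 6 days -> Wednesday
Result: Wednesday (2017-02-15)

Wednesday


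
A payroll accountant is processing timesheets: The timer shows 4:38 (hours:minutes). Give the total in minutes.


Hours: 4
Minutes: 38
Convert hours to minutes: 4 x 60 = 240
Add remaining minutes: 240 + 38 = 278

278


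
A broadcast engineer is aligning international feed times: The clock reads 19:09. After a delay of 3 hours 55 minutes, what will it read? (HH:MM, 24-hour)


Start time: 19:09
Adding: 3 hours 55 minutes
Minutes: 9 + 55 = 64
Minute overflow: 64 >= 60, so carry 1 hour, minutes = 4
Hours: 19 + 3 + 1 = 23
Result: 23:04

23:04


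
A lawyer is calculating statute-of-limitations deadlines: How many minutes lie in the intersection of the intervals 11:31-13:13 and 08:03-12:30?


Interval A: [691, 793] minutes from midnight
Interval B: [483, 750] minutes from midnight
Overlap start = max(691, 483) = 691
Overlap end = min(793, 750) = 750
Overlap = 750 - 691 = 59 minutes

59


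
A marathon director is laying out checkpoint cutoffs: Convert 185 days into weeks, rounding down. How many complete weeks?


Total days: 185
Days per week: 7
Division: 185 / 7 = 26 remainder 3
Complete weeks: 26
Remaining days: 3

26


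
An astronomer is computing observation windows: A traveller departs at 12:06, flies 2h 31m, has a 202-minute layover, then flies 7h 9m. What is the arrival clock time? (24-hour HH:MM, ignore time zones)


Depart: 12:06
Leg 1: +151 min -> 14:37
Layover: +202 min -> 17:59
Leg 2: +429 min -> 01:08
Total travel: 782 minutes = 13h 2m
Arrival: 01:08

01:08


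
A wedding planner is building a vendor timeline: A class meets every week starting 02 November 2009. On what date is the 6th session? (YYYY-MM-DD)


First occurrence: 2009-11-02 (occurrence 1)
Each occurrence is 7 days after the previous.
Occurrence 6 is 5 weeks after the first.
5 weeks = 35 days
2009-11-02 + 35 days = 2009-12-07

2009-12-07


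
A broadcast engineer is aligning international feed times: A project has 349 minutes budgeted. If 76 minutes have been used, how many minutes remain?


Total budget: 349 minutes
Time used: 76 minutes
Remaining: 349 - 76 = 273 minutes
Percent used: 21.8%
Percent remaining: 78.2%

273


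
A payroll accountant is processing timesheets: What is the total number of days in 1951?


Year: 1951
Check leap year rules:
Divisible by 4? No
1951 is not a leap year
Days: 365

365


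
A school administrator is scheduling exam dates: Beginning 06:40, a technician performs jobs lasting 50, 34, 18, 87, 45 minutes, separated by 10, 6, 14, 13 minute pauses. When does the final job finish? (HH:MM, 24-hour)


Start: 06:40 = 400 min from midnight
  after task 1 (50 min): 07:30
  after break (10 min): 07:40
  after task 2 (34 min): 08:14
  after break (6 min): 08:20
  after task 3 (18 min): 08:38
  after break (14 min): 08:52
  after task 4 (87 min): 10:19
  after break (13 min): 10:32
  after task 5 (45 min): 11:17
Total elapsed: 277 minutes
End time: 11:17

11:17


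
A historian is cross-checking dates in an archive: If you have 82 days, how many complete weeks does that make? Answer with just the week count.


Total days: 82
Days per week: 7
Division: 82 / 7 = 11 remainder 5
Complete weeks: 11
Remaining days: 5

11


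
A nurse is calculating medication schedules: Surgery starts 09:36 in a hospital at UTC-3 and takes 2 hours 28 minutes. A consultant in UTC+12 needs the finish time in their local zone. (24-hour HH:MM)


Start: 09:36 in UTC-3
Step 1 - add duration:
  minutes: 36 + 28 = 64 (carry 1h)
  hours: 9 + 2 + 1 = 12
  end in UTC-3: 12:04
Step 2 - convert UTC-3 -> UTC+12:
  offset difference: 12 - (-3) = 15 hours
  12 + (15) = 27 -> mod 24 = 3
Result: 03:04 in UTC+12

03:04


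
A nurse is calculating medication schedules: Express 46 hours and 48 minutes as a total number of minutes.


Hours: 46
Extra minutes: 48
Minutes per hour: 60
Hours to minutes: 46 x 60 = 2760
Total: 2760 + 48 = 2808

2808


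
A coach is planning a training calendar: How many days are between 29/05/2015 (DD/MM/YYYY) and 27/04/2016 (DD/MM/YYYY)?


Start date: 2015-05-29
End date: 2016-04-27
May 2015: +3 days
Jun 2015: +30 days
Jul 2015: +31 days
... (9 more months)
Total: 334 days

334


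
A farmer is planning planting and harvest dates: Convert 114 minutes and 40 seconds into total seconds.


Minutes: 114
Seconds: 40
Convert minutes to seconds: 114 x 60 = 6840
Add remaining seconds: 6840 + 40 = 6880

6880


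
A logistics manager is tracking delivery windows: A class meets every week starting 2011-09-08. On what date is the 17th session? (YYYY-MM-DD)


First occurrence: 2011-09-08 (occurrence 1)
Each occurrence is 7 days after the previous.
Occurrence 17 is 16 weeks after the first.
16 weeks = 112 days
2011-09-08 + 112 days = 2011-12-29

2011-12-29


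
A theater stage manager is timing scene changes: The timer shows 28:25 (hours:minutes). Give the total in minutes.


Hours: 28
Minutes: 25
Convert hours to minutes: 28 x 60 = 1680
Add remaining minutes: 1680 + 25 = 1705

1705


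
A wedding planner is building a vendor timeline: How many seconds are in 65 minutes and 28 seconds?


Minutes: 65
Extra seconds: 28
Seconds per minute: 60
Minutes to seconds: 65 x 60 = 3900
Total: 3900 + 28 = 3928

3928


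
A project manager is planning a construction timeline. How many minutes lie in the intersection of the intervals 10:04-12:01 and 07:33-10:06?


Interval A: [604, 721] minutes from midnight
Interval B: [453, 606] minutes from midnight
Overlap start = max(604, 453) = 604
Overlap end = min(721, 606) = 606
Overlap = 606 - 604 = 2 minutes

2


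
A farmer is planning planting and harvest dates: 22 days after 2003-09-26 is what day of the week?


Start: 2003-09-26 (Friday)
Step 1 - find target date: add 22 days
  2003-09-26 + 22 days = 2003-10-18
Step 2 - day of week:
  22 mod 7 = 1
  Friday + 1 days -> Saturday
Result: Saturday (2003-10-18)

Saturday


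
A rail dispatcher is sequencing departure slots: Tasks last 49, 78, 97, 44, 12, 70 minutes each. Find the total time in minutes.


Durations: 49, 78, 97, 44, 12, 70
Running sum: 49
+ 78 = 127
+ 97 = 224
+ 44 = 268
+ 12 = 280
+ 70 = 350
Total duration: 350 minutes
That is 5 hours and 50 minutes

350


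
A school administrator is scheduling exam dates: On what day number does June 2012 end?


Month: June
Year: 2012
June is a 30-day month
Total: 30 days

30


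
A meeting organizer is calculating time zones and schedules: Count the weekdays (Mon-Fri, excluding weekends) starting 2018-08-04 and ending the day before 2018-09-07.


Start: 2018-08-04 (Saturday)
End (exclusive): 2018-09-07 (Friday)
Total calendar days: 34
Full weeks: 34 // 7 = 4 -> 20 weekdays
Remaining 6 days starting on Saturday:
  Sat(-), Sun(-), Mon(w), Tue(w), Wed(w), Thu(w) -> 4 weekdays
Total business days: 20 + 4 = 24

24


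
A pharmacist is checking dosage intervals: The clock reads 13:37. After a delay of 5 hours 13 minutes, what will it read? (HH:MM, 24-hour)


Start time: 13:37
Adding: 5 hours 13 minutes
Minutes: 37 + 13 = 50
Hours: 13 + 5 + 0 = 18
Result: 18:50

18:50


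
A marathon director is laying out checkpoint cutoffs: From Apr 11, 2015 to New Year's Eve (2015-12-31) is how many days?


Start: April 11, 2015
End: December 31, 2015
Days left in April: 19
May: 31
June: 30
July: 31
August: 31
... plus remaining months
Sum of remaining months: 245
Total: 19 + 245 = 264

264


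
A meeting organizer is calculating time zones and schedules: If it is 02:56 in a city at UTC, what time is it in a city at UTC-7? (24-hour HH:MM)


Local time: 02:56 at UTC (offset 0h)
Target zone: UTC-7 (offset -7h)
Difference: -7 - (0) = -7 hours
Calculation: 2 + (-7) = -5
Wraparound: (-5) mod 24 = 19
Result: 19:56

19:56


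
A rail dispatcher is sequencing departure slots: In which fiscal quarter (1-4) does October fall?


Month: October (month 10)
Q1: January-March (months 1-3)
Q2: April-June (months 4-6)
Q3: July-September (months 7-9)
Q4: October-December (months 10-12)
Month 10 falls in Q4

4


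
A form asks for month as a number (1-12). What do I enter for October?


Calendar month order:
9. September
10. October <--
11. November
October is month number 10

10


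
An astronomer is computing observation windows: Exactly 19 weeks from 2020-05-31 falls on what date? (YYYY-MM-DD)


Start: 2020-05-31
Weeks to add: 19
Convert to days: 19 x 7 = 133 days
Add 133 days to 2020-05-31
Result: 2020-10-11

2020-10-11


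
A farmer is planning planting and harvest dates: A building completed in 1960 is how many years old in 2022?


Birth year: 1960
Current year: 2022
Age = current year - birth year
Age = 2022 - 1960 = 62

62


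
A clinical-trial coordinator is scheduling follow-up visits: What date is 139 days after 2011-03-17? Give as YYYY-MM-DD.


Start: 2011-03-17
Adding 139 days
Days remaining in March: 14
After March: 125 days still to add
April 2011: 30 days, 95 remaining
May 2011: 31 days, 64 remaining
June 2011: 30 days, 34 remaining
July 2011: 31 days, 3 remaining
Result: 2011-08-03

2011-08-03


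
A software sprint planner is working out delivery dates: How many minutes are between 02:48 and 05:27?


Start time: 02:48 = 168 minutes from midnight
End time: 05:27 = 327 minutes from midnight
Difference: 327 - 168 = 159 minutes
That is 2 hours and 39 minutes

159


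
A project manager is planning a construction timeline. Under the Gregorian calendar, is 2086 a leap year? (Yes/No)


Year: 2086
Divisible by 4? 2086 / 4 = 521.5 -> No
Not divisible by 4, so NOT a leap year

No


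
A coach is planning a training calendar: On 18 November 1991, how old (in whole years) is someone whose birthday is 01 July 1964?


Birth: 1964-07-01
Reference: 1991-11-18
Year difference: 1991 - 1964 = 27
Has birthday (07-01) occurred by 11-18? Yes
Age in full years: 27

27


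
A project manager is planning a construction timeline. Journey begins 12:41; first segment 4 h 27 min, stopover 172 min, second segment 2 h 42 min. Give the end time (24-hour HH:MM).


Depart: 12:41
Leg 1: +267 min -> 17:08
Layover: +172 min -> 20:00
Leg 2: +162 min -> 22:42
Total travel: 601 minutes = 10h 1m
Arrival: 22:42

22:42


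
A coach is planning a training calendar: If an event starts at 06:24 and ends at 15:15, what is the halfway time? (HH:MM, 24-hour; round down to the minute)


Start time: 06:24 = 384 minutes from midnight
End time: 15:15 = 915 minutes from midnight
Sum: 384 + 915 = 1299
Midpoint: 1299 / 2 = 649 minutes
Convert: 649 / 60 = 10 hours, 49 minutes
Result: 10:49

10:49


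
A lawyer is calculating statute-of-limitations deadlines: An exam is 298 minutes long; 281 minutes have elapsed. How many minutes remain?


Total budget: 298 minutes
Time used: 281 minutes
Remaining: 298 - 281 = 17 minutes
Percent used: 94.3%
Percent remaining: 5.7%

17


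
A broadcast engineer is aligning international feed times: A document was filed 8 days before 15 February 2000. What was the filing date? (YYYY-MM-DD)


Start: 2000-02-15
Subtracting 8 days
Days already passed in February: 15
Result: 2000-02-07

2000-02-07


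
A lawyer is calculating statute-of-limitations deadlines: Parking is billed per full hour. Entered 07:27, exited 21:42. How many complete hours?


Start: 07:27
End: 21:42
Hour difference: 21 - 7 = 14 hours
Minute difference: 42 - 27 = 15 minutes
Total minutes: 855
Complete hours: 855 / 60 = 14 (remainder 15)

14


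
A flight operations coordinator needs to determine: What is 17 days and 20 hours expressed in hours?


Days: 17
Extra hours: 20
Hours per day: 24
Days to hours: 17 x 24 = 408
Total: 408 + 20 = 428

428


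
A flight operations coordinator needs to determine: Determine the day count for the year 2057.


Year: 2057
Check leap year rules:
Divisible by 4? No
2057 is not a leap year
Days: 365

365


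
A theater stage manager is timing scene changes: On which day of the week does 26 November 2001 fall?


Date: 2001-11-26
January 1, 2001 is a Monday
Day of year: 330
Offset from Jan 1: 329 days
329 mod 7 = 0
Result: Monday

Monday


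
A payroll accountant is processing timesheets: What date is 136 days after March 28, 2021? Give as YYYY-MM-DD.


Start: 2021-03-28
Adding 136 days
Days remaining in March: 3
After March: 133 days still to add
April 2021: 30 days, 103 remaining
May 2021: 31 days, 72 remaining
June 2021: 30 days, 42 remaining
July 2021: 31 days, 11 remaining
Result: 2021-08-11

2021-08-11


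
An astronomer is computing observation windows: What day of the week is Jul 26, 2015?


Date: 2015-07-26
January 1, 2015 is a Thursday
Day of year: 207
Offset from Jan 1: 206 days
206 mod 7 = 3
Result: Sunday

Sunday


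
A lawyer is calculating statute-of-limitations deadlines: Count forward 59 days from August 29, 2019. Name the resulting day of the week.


Start: 2019-08-29 (Thursday)
Step 1 - find target date: add 59 days
  2019-08-29 + 59 days = 2019-10-27
Step 2 - day of week:
  59 mod 7 = 3
  Thursday + 3 days -> Sunday
Result: Sunday (2019-10-27)

Sunday


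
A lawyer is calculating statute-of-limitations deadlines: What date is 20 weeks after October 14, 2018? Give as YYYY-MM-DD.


Start: 2018-10-14
Weeks to add: 20
Convert to days: 20 x 7 = 140 days
Add 140 days to 2018-10-14
Result: 2019-03-03

2019-03-03


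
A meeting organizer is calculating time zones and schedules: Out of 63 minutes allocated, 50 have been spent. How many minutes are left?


Total budget: 63 minutes
Time used: 50 minutes
Remaining: 63 - 50 = 13 minutes
Percent used: 79.4%
Percent remaining: 20.6%

13


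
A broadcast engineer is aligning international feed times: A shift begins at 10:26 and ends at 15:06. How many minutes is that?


Start time: 10:26 = 626 minutes from midnight
End time: 15:06 = 906 minutes from midnight
Difference: 906 - 626 = 280 minutes
That is 4 hours and 40 minutes

280


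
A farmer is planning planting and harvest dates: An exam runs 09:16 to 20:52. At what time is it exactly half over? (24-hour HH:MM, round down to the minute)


Start time: 09:16 = 556 minutes from midnight
End time: 20:52 = 1252 minutes from midnight
Sum: 556 + 1252 = 1808
Midpoint: 1808 / 2 = 904 minutes
Convert: 904 / 60 = 15 hours, 4 minutes
Result: 15:04

15:04


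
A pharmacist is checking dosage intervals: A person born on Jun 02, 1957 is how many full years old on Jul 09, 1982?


Birth: 1957-06-02
Reference: 1982-07-09
Year difference: 1982 - 1957 = 25
Has birthday (06-02) occurred by 07-09? Yes
Age in full years: 25

25


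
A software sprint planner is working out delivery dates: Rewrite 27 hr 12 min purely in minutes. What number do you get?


Hours: 27
Extra minutes: 12
Minutes per hour: 60
Hours to minutes: 27 x 60 = 1620
Total: 1620 + 12 = 1632

1632


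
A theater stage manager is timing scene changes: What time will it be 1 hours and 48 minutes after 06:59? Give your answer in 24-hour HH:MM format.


Start time: 06:59
Adding: 1 hours 48 minutes
Minutes: 59 + 48 = 107
Minute overflow: 107 >= 60, so carry 1 hour, minutes = 47
Hours: 6 + 1 + 1 = 8
Result: 08:47

08:47


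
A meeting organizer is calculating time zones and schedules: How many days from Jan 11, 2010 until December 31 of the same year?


Start: January 11, 2010
End: December 31, 2010
Days left in January: 20
February: 28
March: 31
April: 30
May: 31
... plus remaining months
Sum of remaining months: 334
Total: 20 + 334 = 354

354


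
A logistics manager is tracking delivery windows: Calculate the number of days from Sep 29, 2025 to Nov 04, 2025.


Start date: 2025-09-29
End date: 2025-11-04
Sep 2025: +2 days
Oct 2025: +31 days
Nov 2025: +3 days
Total: 36 days

36


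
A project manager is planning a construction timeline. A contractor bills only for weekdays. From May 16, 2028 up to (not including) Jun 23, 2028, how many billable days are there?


Start: 2028-05-16 (Tuesday)
End (exclusive): 2028-06-23 (Friday)
Total calendar days: 38
Full weeks: 38 // 7 = 5 -> 25 weekdays
Remaining 3 days starting on Tuesday:
  Tue(w), Wed(w), Thu(w) -> 3 weekdays
Total business days: 25 + 3 = 28

28


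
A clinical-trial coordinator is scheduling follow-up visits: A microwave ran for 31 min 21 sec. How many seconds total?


Minutes: 31
Extra seconds: 21
Seconds per minute: 60
Minutes to seconds: 31 x 60 = 1860
Total: 1860 + 21 = 1881

1881


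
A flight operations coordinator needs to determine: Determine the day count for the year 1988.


Year: 1988
Check leap year rules:
Divisible by 4? Yes
Divisible by 100? No
1988 is a leap year
Days: 366

366


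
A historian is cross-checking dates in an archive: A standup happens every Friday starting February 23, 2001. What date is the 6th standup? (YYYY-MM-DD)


First occurrence: 2001-02-23 (occurrence 1)
Each occurrence is 7 days after the previous.
Occurrence 6 is 5 weeks after the first.
5 weeks = 35 days
2001-02-23 + 35 days = 2001-03-30

2001-03-30


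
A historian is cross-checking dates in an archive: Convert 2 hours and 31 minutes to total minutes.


Hours: 2
Minutes: 31
Convert hours to minutes: 2 x 60 = 120
Add remaining minutes: 120 + 31 = 151

151


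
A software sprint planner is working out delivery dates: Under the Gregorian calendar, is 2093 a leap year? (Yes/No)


Year: 2093
Divisible by 4? 2093 / 4 = 523.25 -> No
Not divisible by 4, so NOT a leap year

No


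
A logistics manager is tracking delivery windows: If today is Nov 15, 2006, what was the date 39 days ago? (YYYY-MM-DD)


Start: 2006-11-15
Subtracting 39 days
Days already passed in November: 15
After going back through November: 24 more days to subtract
October 2006 has 31 days, need 24
Result: 2006-10-07

2006-10-07


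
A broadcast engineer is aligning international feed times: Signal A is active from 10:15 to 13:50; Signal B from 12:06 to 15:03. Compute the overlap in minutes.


Interval A: [615, 830] minutes from midnight
Interval B: [726, 903] minutes from midnight
Overlap start = max(615, 726) = 726
Overlap end = min(830, 903) = 830
Overlap = 830 - 726 = 104 minutes

104


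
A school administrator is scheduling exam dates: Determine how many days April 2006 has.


Month: April
Year: 2006
April is a 30-day month
Total: 30 days

30


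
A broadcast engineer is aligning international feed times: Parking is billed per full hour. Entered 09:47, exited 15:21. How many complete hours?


Start: 09:47
End: 15:21
Hour difference: 15 - 9 = 6 hours
Minute difference: 21 - 47 = -26 minutes
Total minutes: 334
Complete hours: 334 / 60 = 5 (remainder 34)

5


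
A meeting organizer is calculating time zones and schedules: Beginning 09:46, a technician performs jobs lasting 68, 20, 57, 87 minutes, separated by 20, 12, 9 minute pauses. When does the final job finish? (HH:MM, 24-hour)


Start: 09:46 = 586 min from midnight
  after task 1 (68 min): 10:54
  after break (20 min): 11:14
  after task 2 (20 min): 11:34
  after break (12 min): 11:46
  after task 3 (57 min): 12:43
  after break (9 min): 12:52
  after task 4 (87 min): 14:19
Total elapsed: 273 minutes
End time: 14:19

14:19


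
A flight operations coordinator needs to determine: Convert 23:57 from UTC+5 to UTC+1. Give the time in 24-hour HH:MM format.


Local time: 23:57 at UTC+5 (offset 5h)
Target zone: UTC+1 (offset 1h)
Difference: 1 - (5) = -4 hours
Calculation: 23 + (-4) = 19
Result: 19:57

19:57


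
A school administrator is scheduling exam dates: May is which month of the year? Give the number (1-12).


Calendar month order:
4. April
5. May <--
6. June
May is month number 5

5


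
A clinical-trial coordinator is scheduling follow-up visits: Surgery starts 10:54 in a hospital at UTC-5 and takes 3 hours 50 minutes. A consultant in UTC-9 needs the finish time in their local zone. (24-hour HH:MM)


Start: 10:54 in UTC-5
Step 1 - add duration:
  minutes: 54 + 50 = 104 (carry 1h)
  hours: 10 + 3 + 1 = 14
  end in UTC-5: 14:44
Step 2 - convert UTC-5 -> UTC-9:
  offset difference: -9 - (-5) = -4 hours
  14 + (-4) = 10 -> mod 24 = 10
Result: 10:44 in UTC-9

10:44


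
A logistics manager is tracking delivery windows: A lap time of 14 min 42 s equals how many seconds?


Minutes: 14
Seconds: 42
Convert minutes to seconds: 14 x 60 = 840
Add remaining seconds: 840 + 42 = 882

882


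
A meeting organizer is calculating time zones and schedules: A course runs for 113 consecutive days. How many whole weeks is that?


Total days: 113
Days per week: 7
Division: 113 / 7 = 16 remainder 1
Complete weeks: 16
Remaining days: 1

16


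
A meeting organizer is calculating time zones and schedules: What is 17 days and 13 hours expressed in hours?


Days: 17
Extra hours: 13
Hours per day: 24
Days to hours: 17 x 24 = 408
Total: 408 + 13 = 421

421


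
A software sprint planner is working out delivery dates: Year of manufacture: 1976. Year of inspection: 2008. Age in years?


Birth year: 1976
Current year: 2008
Age = current year - birth year
Age = 2008 - 1976 = 32

32


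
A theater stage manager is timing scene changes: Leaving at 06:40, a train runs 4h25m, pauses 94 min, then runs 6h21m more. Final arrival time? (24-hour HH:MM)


Depart: 06:40
Leg 1: +265 min -> 11:05
Layover: +94 min -> 12:39
Leg 2: +381 min -> 19:00
Total travel: 740 minutes = 12h 20m
Arrival: 19:00

19:00


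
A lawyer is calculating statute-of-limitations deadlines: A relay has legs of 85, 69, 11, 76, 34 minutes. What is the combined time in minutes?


Durations: 85, 69, 11, 76, 34
Running sum: 85
+ 69 = 154
+ 11 = 165
+ 76 = 241
+ 34 = 275
Total duration: 275 minutes
That is 4 hours and 35 minutes

275


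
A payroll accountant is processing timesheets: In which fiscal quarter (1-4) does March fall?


Month: March (month 3)
Q1: January-March (months 1-3)
Q2: April-June (months 4-6)
Q3: July-September (months 7-9)
Q4: October-December (months 10-12)
Month 3 falls in Q1

1


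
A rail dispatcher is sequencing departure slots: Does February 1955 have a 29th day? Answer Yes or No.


Year: 1955
Divisible by 4? 1955 / 4 = 488.75 -> No
Not divisible by 4, so NOT a leap year

No


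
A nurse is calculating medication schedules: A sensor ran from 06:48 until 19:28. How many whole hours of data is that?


Start: 06:48
End: 19:28
Hour difference: 19 - 6 = 13 hours
Minute difference: 28 - 48 = -20 minutes
Total minutes: 760
Complete hours: 760 / 60 = 12 (remainder 40)

12


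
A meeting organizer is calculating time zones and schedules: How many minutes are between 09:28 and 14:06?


Start time: 09:28 = 568 minutes from midnight
End time: 14:06 = 846 minutes from midnight
Difference: 846 - 568 = 278 minutes
That is 4 hours and 38 minutes

278


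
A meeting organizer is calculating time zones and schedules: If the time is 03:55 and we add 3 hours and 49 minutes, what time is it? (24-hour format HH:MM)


Start time: 03:55
Adding: 3 hours 49 minutes
Minutes: 55 + 49 = 104
Minute overflow: 104 >= 60, so carry 1 hour, minutes = 44
Hours: 3 + 3 + 1 = 7
Result: 07:44

07:44


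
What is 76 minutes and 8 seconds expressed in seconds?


Minutes: 76
Extra seconds: 8
Seconds per minute: 60
Minutes to seconds: 76 x 60 = 4560
Total: 4560 + 8 = 4568

4568


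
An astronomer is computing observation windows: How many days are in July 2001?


Month: July
Year: 2001
July is a 31-day month
Total: 31 days

31


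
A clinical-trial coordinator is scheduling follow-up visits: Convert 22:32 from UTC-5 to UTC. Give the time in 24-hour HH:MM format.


Local time: 22:32 at UTC-5 (offset -5h)
Target zone: UTC (offset 0h)
Difference: 0 - (-5) = 5 hours
Calculation: 22 + (5) = 27
Wraparound: (27) mod 24 = 3
Result: 03:32

03:32


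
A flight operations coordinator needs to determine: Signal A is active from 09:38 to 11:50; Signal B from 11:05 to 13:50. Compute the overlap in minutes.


Interval A: [578, 710] minutes from midnight
Interval B: [665, 830] minutes from midnight
Overlap start = max(578, 665) = 665
Overlap end = min(710, 830) = 710
Overlap = 710 - 665 = 45 minutes

45


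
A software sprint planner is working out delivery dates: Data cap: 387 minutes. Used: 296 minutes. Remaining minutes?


Total budget: 387 minutes
Time used: 296 minutes
Remaining: 387 - 296 = 91 minutes
Percent used: 76.5%
Percent remaining: 23.5%

91


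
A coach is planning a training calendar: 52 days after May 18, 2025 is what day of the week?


Start: 2025-05-18 (Sunday)
Step 1 - find target date: add 52 days
  2025-05-18 + 52 days = 2025-07-09
Step 2 - day of week:
  52 mod 7 = 3
  Sunday + 3 days -> Wednesday
Result: Wednesday (2025-07-09)

Wednesday


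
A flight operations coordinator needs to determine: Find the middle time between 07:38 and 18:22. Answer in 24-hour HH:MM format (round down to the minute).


Start time: 07:38 = 458 minutes from midnight
End time: 18:22 = 1102 minutes from midnight
Sum: 458 + 1102 = 1560
Midpoint: 1560 / 2 = 780 minutes
Convert: 780 / 60 = 13 hours, 0 minutes
Result: 13:00

13:00


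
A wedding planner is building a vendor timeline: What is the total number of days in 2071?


Year: 2071
Check leap year rules:
Divisible by 4? No
2071 is not a leap year
Days: 365

365


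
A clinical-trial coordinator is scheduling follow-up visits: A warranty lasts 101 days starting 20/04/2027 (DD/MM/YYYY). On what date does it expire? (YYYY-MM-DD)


Start: 2027-04-20
Adding 101 days
Days remaining in April: 10
After April: 91 days still to add
May 2027: 31 days, 60 remaining
June 2027: 30 days, 30 remaining
July 2027 has 31 days, need 30
Result: 2027-07-30

2027-07-30


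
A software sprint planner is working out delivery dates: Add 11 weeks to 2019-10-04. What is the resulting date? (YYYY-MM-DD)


Start: 2019-10-04
Weeks to add: 11
Convert to days: 11 x 7 = 77 days
Add 77 days to 2019-10-04
Result: 2019-12-20

2019-12-20


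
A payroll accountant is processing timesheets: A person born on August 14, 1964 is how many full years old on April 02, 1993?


Birth: 1964-08-14
Reference: 1993-04-02
Year difference: 1993 - 1964 = 29
Has birthday (08-14) occurred by 04-02? No
Birthday not yet reached this year -> subtract 1
Age in full years: 28

28


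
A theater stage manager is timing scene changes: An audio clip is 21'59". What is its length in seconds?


Minutes: 21
Seconds: 59
Convert minutes to seconds: 21 x 60 = 1260
Add remaining seconds: 1260 + 59 = 1319

1319


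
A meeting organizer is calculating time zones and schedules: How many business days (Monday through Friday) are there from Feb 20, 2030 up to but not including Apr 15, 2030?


Start: 2030-02-20 (Wednesday)
End (exclusive): 2030-04-15 (Monday)
Total calendar days: 54
Full weeks: 54 // 7 = 7 -> 35 weekdays
Remaining 5 days starting on Wednesday:
  Wed(w), Thu(w), Fri(w), Sat(-), Sun(-) -> 3 weekdays
Total business days: 35 + 3 = 38

38
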